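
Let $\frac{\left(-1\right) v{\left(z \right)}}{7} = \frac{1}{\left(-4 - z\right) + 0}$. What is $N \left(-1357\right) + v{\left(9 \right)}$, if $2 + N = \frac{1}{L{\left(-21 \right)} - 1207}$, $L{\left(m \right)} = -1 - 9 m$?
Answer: $\frac{35977132}{13247} \approx 2715.9$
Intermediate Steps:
$L{\left(m \right)} = -1 - 9 m$
$v{\left(z \right)} = - \frac{7}{-4 - z}$ ($v{\left(z \right)} = - \frac{7}{\left(-4 - z\right) + 0} = - \frac{7}{-4 - z}$)
$N = - \frac{2039}{1019}$ ($N = -2 + \frac{1}{\left(-1 - -189\right) - 1207} = -2 + \frac{1}{\left(-1 + 189\right) - 1207} = -2 + \frac{1}{188 - 1207} = -2 + \frac{1}{-1019} = -2 - \frac{1}{1019} = - \frac{2039}{1019} \approx -2.001$)
$N \left(-1357\right) + v{\left(9 \right)} = \left(- \frac{2039}{1019}\right) \left(-1357\right) + \frac{7}{4 + 9} = \frac{2766923}{1019} + \frac{7}{13} = \frac{35977132}{13247}$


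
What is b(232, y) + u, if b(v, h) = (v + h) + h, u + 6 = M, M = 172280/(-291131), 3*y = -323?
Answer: 8799352/873393 ≈ 10.075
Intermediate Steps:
y = -323/3 (y = (⅓)*(-323) = -323/3 ≈ -107.67)
M = -172280/291131 (M = 172280*(-1/291131) = -172280/291131 ≈ -0.59176)
u = -1919066/291131 (u = -6 - 172280/291131 = -1919066/291131 ≈ -6.5918)
b(v, h) = v + 2*h (b(v, h) = (h + v) + h = v + 2*h)
b(232, y) + u = (232 + 2*(-323/3)) - 1919066/291131 = (232 - 646/3) - 1919066/291131 = 50/3 - 1919066/291131 = 8799352/873393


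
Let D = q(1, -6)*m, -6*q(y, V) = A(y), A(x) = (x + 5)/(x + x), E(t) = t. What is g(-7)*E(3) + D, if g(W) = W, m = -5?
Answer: -37/2 ≈ -18.500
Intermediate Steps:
A(x) = (5 + x)/(2*x) (A(x) = (5 + x)/((2*x)) = (5 + x)*(1/(2*x)) = (5 + x)/(2*x))
q(y, V) = -(5 + y)/(12*y)
D = 5/2 (D = ((1/12)*(-5 - 1*1)/1)*(-5) = ((1/12)*1*(-5 - 1))*(-5) = ((1/12)*1*(-6))*(-5) = -1/2*(-5) = 5/2 ≈ 2.5000)
g(-7)*E(3) + D = -7*3 + 5/2 = -21 + 5/2 = -37/2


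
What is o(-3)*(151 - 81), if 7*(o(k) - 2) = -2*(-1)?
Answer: 160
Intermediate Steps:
o(k) = 16/7 (o(k) = 2 + (-2*(-1))/7 = 2 + (⅐)*2 = 2 + 2/7 = 16/7)
o(-3)*(151 - 81) = 16*(151 - 81)/7 = (16/7)*70 = 160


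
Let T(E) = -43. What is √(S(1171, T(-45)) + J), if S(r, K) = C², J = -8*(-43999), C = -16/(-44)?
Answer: 2*√10647762/11 ≈ 593.29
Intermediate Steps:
C = 4/11 (C = -16*(-1/44) = 4/11 ≈ 0.36364)
J = 351992
S(r, K) = 16/121 (S(r, K) = (4/11)² = 16/121)
√(S(1171, T(-45)) + J) = √(16/121 + 351992) = √(42591048/121) = 2*√10647762/11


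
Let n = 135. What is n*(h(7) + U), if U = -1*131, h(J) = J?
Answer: -16740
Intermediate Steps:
U = -131
n*(h(7) + U) = 135*(7 - 131) = 135*(-124) = -16740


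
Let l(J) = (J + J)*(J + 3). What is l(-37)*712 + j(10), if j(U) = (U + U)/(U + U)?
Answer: 1791393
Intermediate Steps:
j(U) = 1 (j(U) = (2*U)/((2*U)) = (2*U)*(1/(2*U)) = 1)
l(J) = 2*J*(3 + J) (l(J) = (2*J)*(3 + J) = 2*J*(3 + J))
l(-37)*712 + j(10) = (2*(-37)*(3 - 37))*712 + 1 = (2*(-37)*(-34))*712 + 1 = 2516*712 + 1 = 1791392 + 1 = 1791393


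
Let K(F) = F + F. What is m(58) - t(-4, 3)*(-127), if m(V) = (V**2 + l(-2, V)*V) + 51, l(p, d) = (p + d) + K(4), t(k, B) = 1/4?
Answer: 28635/4 ≈ 7158.8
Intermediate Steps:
K(F) = 2*F
t(k, B) = 1/4
l(p, d) = 8 + d + p (l(p, d) = (p + d) + 2*4 = (d + p) + 8 = 8 + d + p)
m(V) = 51 + V**2 + V*(6 + V) (m(V) = (V**2 + (8 + V - 2)*V) + 51 = (V**2 + (6 + V)*V) + 51 = (V**2 + V*(6 + V)) + 51 = 51 + V**2 + V*(6 + V))
m(58) - t(-4, 3)*(-127) = (51 + 58**2 + 58*(6 + 58)) - (-127)/4 = (51 + 3364 + 58*64) - 1*(-127/4) = (51 + 3364 + 3712) + 127/4 = 7127 + 127/4 = 28635/4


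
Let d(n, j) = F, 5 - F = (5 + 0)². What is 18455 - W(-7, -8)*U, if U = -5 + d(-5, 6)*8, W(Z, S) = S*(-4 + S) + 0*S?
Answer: 34295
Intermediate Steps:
F = -20 (F = 5 - (5 + 0)² = 5 - 1*5² = 5 - 1*25 = 5 - 25 = -20)
W(Z, S) = S*(-4 + S) (W(Z, S) = S*(-4 + S) + 0 = S*(-4 + S))
d(n, j) = -20
U = -165 (U = -5 - 20*8 = -5 - 160 = -165)
18455 - W(-7, -8)*U = 18455 - (-8*(-4 - 8))*(-165) = 18455 - (-8*(-12))*(-165) = 18455 - 96*(-165) = 18455 - 1*(-15840) = 18455 + 15840 = 34295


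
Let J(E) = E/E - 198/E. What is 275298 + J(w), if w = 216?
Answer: 3303577/12 ≈ 2.7530e+5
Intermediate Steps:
J(E) = 1 - 198/E
275298 + J(w) = 275298 + (-198 + 216)/216 = 275298 + (1/216)*18 = 275298 + 1/12 = 3303577/12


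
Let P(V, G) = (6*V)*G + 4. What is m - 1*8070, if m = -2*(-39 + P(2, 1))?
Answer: -8024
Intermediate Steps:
P(V, G) = 4 + 6*G*V (P(V, G) = 6*G*V + 4 = 4 + 6*G*V)
m = 46 (m = -2*(-39 + (4 + 6*1*2)) = -2*(-39 + (4 + 12)) = -2*(-39 + 16) = -2*(-23) = 46)
m - 1*8070 = 46 - 1*8070 = 46 - 8070 = -8024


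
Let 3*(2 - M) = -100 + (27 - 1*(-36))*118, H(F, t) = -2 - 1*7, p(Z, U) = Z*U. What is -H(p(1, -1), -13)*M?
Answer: -21984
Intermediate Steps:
p(Z, U) = U*Z
H(F, t) = -9 (H(F, t) = -2 - 7 = -9)
M = -7328/3 (M = 2 - (-100 + (27 - 1*(-36))*118)/3 = 2 - (-100 + (27 + 36)*118)/3 = 2 - (-100 + 63*118)/3 = 2 - (-100 + 7434)/3 = 2 - ⅓*7334 = 2 - 7334/3 = -7328/3 ≈ -2442.7)
-H(p(1, -1), -13)*M = -(-9)*(-7328)/3 = -1*21984 = -21984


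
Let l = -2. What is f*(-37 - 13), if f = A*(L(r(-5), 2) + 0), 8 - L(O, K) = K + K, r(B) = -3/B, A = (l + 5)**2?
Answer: -1800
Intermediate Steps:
A = 9 (A = (-2 + 5)**2 = 3**2 = 9)
L(O, K) = 8 - 2*K (L(O, K) = 8 - (K + K) = 8 - 2*K)
f = 36 (f = 9*((8 - 2*2) + 0) = 9*((8 - 4) + 0) = 9*(4 + 0) = 9*4 = 36)
f*(-37 - 13) = 36*(-37 - 13) = 36*(-50) = -1800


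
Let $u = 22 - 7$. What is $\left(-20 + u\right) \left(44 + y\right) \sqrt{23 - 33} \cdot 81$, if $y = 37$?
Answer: $- 32805 i \sqrt{10} \approx - 1.0374 \cdot 10^{5} i$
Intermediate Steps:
$u = 15$
$\left(-20 + u\right) \left(44 + y\right) \sqrt{23 - 33} \cdot 81 = \left(-20 + 15\right) \left(44 + 37\right) \sqrt{23 - 33} \cdot 81 = \left(-5\right) 81 \sqrt{-10} \cdot 81 = - 405 i \sqrt{10} \cdot 81 = - 32805 i \sqrt{10}$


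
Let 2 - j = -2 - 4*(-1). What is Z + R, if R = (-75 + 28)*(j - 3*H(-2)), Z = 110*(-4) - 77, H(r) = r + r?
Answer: -1081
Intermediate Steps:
H(r) = 2*r
j = 0 (j = 2 - (-2 - 4*(-1)) = 2 - (-2 + 4) = 2 - 1*2 = 2 - 2 = 0)
Z = -517 (Z = -440 - 77 = -517)
R = -564 (R = (-75 + 28)*(0 - 6*(-2)) = -47*(0 - 3*(-4)) = -47*(0 + 12) = -47*12 = -564)
Z + R = -517 - 564 = -1081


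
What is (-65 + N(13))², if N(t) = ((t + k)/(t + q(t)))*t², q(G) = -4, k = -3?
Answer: 1221025/81 ≈ 15074.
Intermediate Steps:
N(t) = t²*(-3 + t)/(-4 + t) (N(t) = ((t - 3)/(t - 4))*t² = ((-3 + t)/(-4 + t))*t² = t²*(-3 + t)/(-4 + t))
(-65 + N(13))² = (-65 + 13²*(-3 + 13)/(-4 + 13))² = (-65 + 169*10/9)² = (-65 + 169*(⅑)*10)² = (-65 + 1690/9)² = (1105/9)² = 1221025/81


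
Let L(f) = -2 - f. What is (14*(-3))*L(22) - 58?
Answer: 950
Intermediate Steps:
(14*(-3))*L(22) - 58 = (14*(-3))*(-2 - 1*22) - 58 = -42*(-2 - 22) - 58 = -42*(-24) - 58 = 1008 - 58 = 950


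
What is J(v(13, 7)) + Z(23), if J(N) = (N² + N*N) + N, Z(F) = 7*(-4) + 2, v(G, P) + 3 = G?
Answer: 184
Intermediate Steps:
v(G, P) = -3 + G
Z(F) = -26 (Z(F) = -28 + 2 = -26)
J(N) = N + 2*N² (J(N) = (N² + N²) + N = 2*N² + N = N + 2*N²)
J(v(13, 7)) + Z(23) = (-3 + 13)*(1 + 2*(-3 + 13)) - 26 = 10*(1 + 2*10) - 26 = 10*(1 + 20) - 26 = 10*21 - 26 = 210 - 26 = 184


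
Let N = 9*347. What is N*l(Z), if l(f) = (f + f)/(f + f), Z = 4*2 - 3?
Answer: 3123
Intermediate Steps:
Z = 5 (Z = 8 - 3 = 5)
l(f) = 1 (l(f) = (2*f)/((2*f)) = (2*f)*(1/(2*f)) = 1)
N = 3123
N*l(Z) = 3123*1 = 3123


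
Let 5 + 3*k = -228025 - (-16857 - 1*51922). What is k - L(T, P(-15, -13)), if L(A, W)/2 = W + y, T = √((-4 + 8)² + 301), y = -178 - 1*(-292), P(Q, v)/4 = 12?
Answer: -160223/3 ≈ -53408.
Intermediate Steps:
P(Q, v) = 48 (P(Q, v) = 4*12 = 48)
y = 114 (y = -178 + 292 = 114)
k = -159251/3 (k = -5/3 + (-228025 - (-16857 - 1*51922))/3 = -5/3 + (-228025 - (-16857 - 51922))/3 = -5/3 + (-228025 - 1*(-68779))/3 = -5/3 + (-228025 + 68779)/3 = -5/3 + (⅓)*(-159246) = -5/3 - 53082 = -159251/3 ≈ -53084.)
T = √317 (T = √(4² + 301) = √(16 + 301) = √317 ≈ 17.805)
L(A, W) = 228 + 2*W (L(A, W) = 2*(W + 114) = 2*(114 + W) = 228 + 2*W)
k - L(T, P(-15, -13)) = -159251/3 - (228 + 2*48) = -159251/3 - (228 + 96) = -159251/3 - 1*324 = -159251/3 - 324 = -160223/3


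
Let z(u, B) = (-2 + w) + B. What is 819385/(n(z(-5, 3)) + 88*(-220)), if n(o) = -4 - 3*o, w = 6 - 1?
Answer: -819385/19382 ≈ -42.276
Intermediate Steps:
w = 5
z(u, B) = 3 + B (z(u, B) = (-2 + 5) + B = 3 + B)
819385/(n(z(-5, 3)) + 88*(-220)) = 819385/((-4 - 3*(3 + 3)) + 88*(-220)) = 819385/((-4 - 3*6) - 19360) = 819385/((-4 - 18) - 19360) = 819385/(-22 - 19360) = 819385/(-19382) = 819385*(-1/19382) = -819385/19382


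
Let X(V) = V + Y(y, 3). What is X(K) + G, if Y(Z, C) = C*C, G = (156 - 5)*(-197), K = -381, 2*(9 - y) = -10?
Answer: -30119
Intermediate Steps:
y = 14 (y = 9 - 1/2*(-10) = 9 + 5 = 14)
G = -29747 (G = 151*(-197) = -29747)
Y(Z, C) = C**2
X(V) = 9 + V (X(V) = V + 3**2 = V + 9 = 9 + V)
X(K) + G = (9 - 381) - 29747 = -372 - 29747 = -30119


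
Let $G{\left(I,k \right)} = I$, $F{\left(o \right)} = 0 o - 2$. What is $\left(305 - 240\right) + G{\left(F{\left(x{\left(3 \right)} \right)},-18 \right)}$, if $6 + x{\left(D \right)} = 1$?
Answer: $63$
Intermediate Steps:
$x{\left(D \right)} = -5$ ($x{\left(D \right)} = -6 + 1 = -5$)
$F{\left(o \right)} = -2$ ($F{\left(o \right)} = 0 - 2 = -2$)
$\left(305 - 240\right) + G{\left(F{\left(x{\left(3 \right)} \right)},-18 \right)} = \left(305 - 240\right) - 2 = 65 - 2 = 63$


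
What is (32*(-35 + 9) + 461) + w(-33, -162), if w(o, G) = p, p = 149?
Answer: -222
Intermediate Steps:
w(o, G) = 149
(32*(-35 + 9) + 461) + w(-33, -162) = (32*(-35 + 9) + 461) + 149 = (32*(-26) + 461) + 149 = (-832 + 461) + 149 = -371 + 149 = -222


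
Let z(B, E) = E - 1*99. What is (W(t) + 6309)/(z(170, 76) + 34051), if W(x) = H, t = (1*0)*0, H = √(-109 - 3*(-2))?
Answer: 6309/34028 + I*√103/34028 ≈ 0.18541 + 0.00029825*I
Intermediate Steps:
H = I*√103 (H = √(-109 + 6) = √(-103) = I*√103 ≈ 10.149*I)
t = 0 (t = 0*0 = 0)
z(B, E) = -99 + E (z(B, E) = E - 99 = -99 + E)
W(x) = I*√103
(W(t) + 6309)/(z(170, 76) + 34051) = (I*√103 + 6309)/((-99 + 76) + 34051) = (6309 + I*√103)/(-23 + 34051) = (6309 + I*√103)/34028 = (6309 + I*√103)*(1/34028) = 6309/34028 + I*√103/34028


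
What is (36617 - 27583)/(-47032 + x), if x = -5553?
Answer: -9034/52585 ≈ -0.17180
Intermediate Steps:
(36617 - 27583)/(-47032 + x) = (36617 - 27583)/(-47032 - 5553) = 9034/(-52585) = 9034*(-1/52585) = -9034/52585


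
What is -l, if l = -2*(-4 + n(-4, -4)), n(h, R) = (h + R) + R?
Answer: -32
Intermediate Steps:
n(h, R) = h + 2*R (n(h, R) = (R + h) + R = h + 2*R)
l = 32 (l = -2*(-4 + (-4 + 2*(-4))) = -2*(-4 + (-4 - 8)) = -2*(-4 - 12) = -2*(-16) = 32)
-l = -1*32 = -32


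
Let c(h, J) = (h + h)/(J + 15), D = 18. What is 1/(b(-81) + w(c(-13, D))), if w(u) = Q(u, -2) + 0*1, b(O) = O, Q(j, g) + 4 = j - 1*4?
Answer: -33/2963 ≈ -0.011137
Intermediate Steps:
Q(j, g) = -8 + j (Q(j, g) = -4 + (j - 1*4) = -4 + (j - 4) = -4 + (-4 + j) = -8 + j)
c(h, J) = 2*h/(15 + J) (c(h, J) = (2*h)/(15 + J) = 2*h/(15 + J))
w(u) = -8 + u (w(u) = (-8 + u) + 0*1 = (-8 + u) + 0 = -8 + u)
1/(b(-81) + w(c(-13, D))) = 1/(-81 + (-8 + 2*(-13)/(15 + 18))) = 1/(-81 + (-8 + 2*(-13)/33)) = 1/(-81 + (-8 + 2*(-13)*(1/33))) = 1/(-81 + (-8 - 26/33)) = 1/(-81 - 290/33) = 1/(-2963/33) = -33/2963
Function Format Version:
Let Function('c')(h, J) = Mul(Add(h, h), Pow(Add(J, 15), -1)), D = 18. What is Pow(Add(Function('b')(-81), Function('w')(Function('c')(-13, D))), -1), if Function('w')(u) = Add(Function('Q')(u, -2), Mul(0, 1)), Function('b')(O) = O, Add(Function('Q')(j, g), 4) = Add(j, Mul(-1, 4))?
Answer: Rational(-33, 2963) ≈ -0.011137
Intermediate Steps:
Function('Q')(j, g) = Add(-8, j) (Function('Q')(j, g) = Add(-4, Add(j, Mul(-1, 4))) = Add(-4, Add(j, -4)) = Add(-4, Add(-4, j)) = Add(-8, j))
Function('c')(h, J) = Mul(2, h, Pow(Add(15, J), -1)) (Function('c')(h, J) = Mul(Mul(2, h), Pow(Add(15, J), -1)) = Mul(2, h, Pow(Add(15, J), -1)))
Function('w')(u) = Add(-8, u) (Function('w')(u) = Add(Add(-8, u), Mul(0, 1)) = Add(Add(-8, u), 0) = Add(-8, u))
Pow(Add(Function('b')(-81), Function('w')(Function('c')(-13, D))), -1) = Pow(Add(-81, Add(-8, Mul(2, -13, Pow(Add(15, 18), -1)))), -1) = Pow(Add(-81, Add(-8, Mul(2, -13, Pow(33, -1)))), -1) = Pow(Add(-81, Add(-8, Mul(2, -13, Rational(1, 33)))), -1) = Pow(Add(-81, Add(-8, Rational(-26, 33))), -1) = Pow(Add(-81, Rational(-290, 33)), -1) = Pow(Rational(-2963, 33), -1) = Rational(-33, 2963)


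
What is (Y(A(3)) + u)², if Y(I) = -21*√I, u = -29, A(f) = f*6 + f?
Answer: 10102 + 1218*√21 ≈ 15684.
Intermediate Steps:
A(f) = 7*f (A(f) = 6*f + f = 7*f)
(Y(A(3)) + u)² = (-21*√21 - 29)² = (-29 - 21*√21)²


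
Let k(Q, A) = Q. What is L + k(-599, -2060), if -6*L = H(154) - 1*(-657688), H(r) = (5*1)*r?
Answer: -110342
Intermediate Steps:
H(r) = 5*r
L = -109743 (L = -(5*154 - 1*(-657688))/6 = -(770 + 657688)/6 = -1/6*658458 = -109743)
L + k(-599, -2060) = -109743 - 599 = -110342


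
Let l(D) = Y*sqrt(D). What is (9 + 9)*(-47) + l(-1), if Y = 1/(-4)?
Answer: -846 - I/4 ≈ -846.0 - 0.25*I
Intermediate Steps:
Y = -1/4 ≈ -0.25000
l(D) = -sqrt(D)/4
(9 + 9)*(-47) + l(-1) = (9 + 9)*(-47) - I/4 = 18*(-47) - I/4 = -846 - I/4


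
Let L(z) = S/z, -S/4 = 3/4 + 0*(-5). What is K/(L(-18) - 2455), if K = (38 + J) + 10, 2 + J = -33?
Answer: -6/1133 ≈ -0.0052957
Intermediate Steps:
J = -35 (J = -2 - 33 = -35)
K = 13 (K = (38 - 35) + 10 = 3 + 10 = 13)
S = -3 (S = -4*(3/4 + 0*(-5)) = -4*(3*(¼) + 0) = -4*(¾ + 0) = -4*¾ = -3)
L(z) = -3/z
K/(L(-18) - 2455) = 13/(-3/(-18) - 2455) = 13/(-3*(-1/18) - 2455) = 13/(⅙ - 2455) = 13/(-14729/6) = -6/14729*13 = -6/1133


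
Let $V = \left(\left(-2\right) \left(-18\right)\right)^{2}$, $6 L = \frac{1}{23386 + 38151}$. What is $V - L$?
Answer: $\frac{478511711}{369222} \approx 1296.0$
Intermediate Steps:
$L = \frac{1}{369222}$ ($L = \frac{1}{6 \left(23386 + 38151\right)} = \frac{1}{6 \cdot 61537} = \frac{1}{6} \cdot \frac{1}{61537} = \frac{1}{369222} \approx 2.7084 \cdot 10^{-6}$)
$V = 1296$ ($V = 36^{2} = 1296$)
$V - L = 1296 - \frac{1}{369222} = \frac{478511711}{369222}$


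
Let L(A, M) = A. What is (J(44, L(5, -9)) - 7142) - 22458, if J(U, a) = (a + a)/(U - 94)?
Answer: -148001/5 ≈ -29600.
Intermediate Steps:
J(U, a) = 2*a/(-94 + U) (J(U, a) = (2*a)/(-94 + U) = 2*a/(-94 + U))
(J(44, L(5, -9)) - 7142) - 22458 = (2*5/(-94 + 44) - 7142) - 22458 = (2*5/(-50) - 7142) - 22458 = (2*5*(-1/50) - 7142) - 22458 = (-⅕ - 7142) - 22458 = -35711/5 - 22458 = -148001/5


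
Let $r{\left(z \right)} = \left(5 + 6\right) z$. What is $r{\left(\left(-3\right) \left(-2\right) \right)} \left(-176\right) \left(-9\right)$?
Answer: $104544$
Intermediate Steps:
$r{\left(z \right)} = 11 z$
$r{\left(\left(-3\right) \left(-2\right) \right)} \left(-176\right) \left(-9\right) = 11 \left(\left(-3\right) \left(-2\right)\right) \left(-176\right) \left(-9\right) = 11 \cdot 6 \left(-176\right) \left(-9\right) = 66 \left(-176\right) \left(-9\right) = \left(-11616\right) \left(-9\right) = 104544$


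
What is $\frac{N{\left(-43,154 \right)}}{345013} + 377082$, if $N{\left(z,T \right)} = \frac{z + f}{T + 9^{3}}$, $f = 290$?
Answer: $\frac{114876703594525}{304646479} \approx 3.7708 \cdot 10^{5}$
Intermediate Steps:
$N{\left(z,T \right)} = \frac{290 + z}{729 + T}$ ($N{\left(z,T \right)} = \frac{z + 290}{T + 9^{3}} = \frac{290 + z}{T + 729} = \frac{290 + z}{729 + T}$)
$\frac{N{\left(-43,154 \right)}}{345013} + 377082 = \frac{\frac{1}{729 + 154} \left(290 - 43\right)}{345013} + 377082 = \frac{1}{883} \cdot 247 \cdot \frac{1}{345013} + 377082 = \frac{247}{883} \cdot \frac{1}{345013} + 377082 = \frac{247}{304646479} + 377082 = \frac{114876703594525}{304646479}$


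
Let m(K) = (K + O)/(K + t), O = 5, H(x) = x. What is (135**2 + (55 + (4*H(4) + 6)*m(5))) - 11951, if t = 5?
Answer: 6351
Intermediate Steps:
m(K) = 1 (m(K) = (K + 5)/(K + 5) = (5 + K)/(5 + K) = 1)
(135**2 + (55 + (4*H(4) + 6)*m(5))) - 11951 = (135**2 + (55 + (4*4 + 6)*1)) - 11951 = (18225 + (55 + (16 + 6)*1)) - 11951 = (18225 + (55 + 22*1)) - 11951 = (18225 + (55 + 22)) - 11951 = (18225 + 77) - 11951 = 18302 - 11951 = 6351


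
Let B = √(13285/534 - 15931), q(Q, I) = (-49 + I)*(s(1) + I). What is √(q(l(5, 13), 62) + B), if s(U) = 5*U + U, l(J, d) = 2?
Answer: √(252077904 + 534*I*√4535726046)/534 ≈ 29.807 + 2.1156*I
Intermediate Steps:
s(U) = 6*U
q(Q, I) = (-49 + I)*(6 + I) (q(Q, I) = (-49 + I)*(6*1 + I) = (-49 + I)*(6 + I))
B = I*√4535726046/534 (B = √(13285*(1/534) - 15931) = √(13285/534 - 15931) = √(-8493869/534) = I*√4535726046/534 ≈ 126.12*I)
√(q(l(5, 13), 62) + B) = √((-294 + 62² - 43*62) + I*√4535726046/534) = √((-294 + 3844 - 2666) + I*√4535726046/534) = √(884 + I*√4535726046/534)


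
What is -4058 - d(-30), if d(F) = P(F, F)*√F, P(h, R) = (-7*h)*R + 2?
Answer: -4058 + 6298*I*√30 ≈ -4058.0 + 34496.0*I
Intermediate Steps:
P(h, R) = 2 - 7*R*h (P(h, R) = -7*R*h + 2 = 2 - 7*R*h)
d(F) = √F*(2 - 7*F²) (d(F) = (2 - 7*F*F)*√F = (2 - 7*F²)*√F = √F*(2 - 7*F²))
-4058 - d(-30) = -4058 - √(-30)*(2 - 7*(-30)²) = -4058 - I*√30*(2 - 7*900) = -4058 - I*√30*(2 - 6300) = -4058 - I*√30*(-6298) = -4058 - (-6298)*I*√30 = -4058 + 6298*I*√30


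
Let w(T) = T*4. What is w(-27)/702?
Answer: -2/13 ≈ -0.15385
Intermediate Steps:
w(T) = 4*T
w(-27)/702 = (4*(-27))/702 = -108*1/702 = -2/13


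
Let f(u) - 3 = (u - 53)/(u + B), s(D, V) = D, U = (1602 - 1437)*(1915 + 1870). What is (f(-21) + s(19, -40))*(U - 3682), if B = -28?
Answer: 715211136/49 ≈ 1.4596e+7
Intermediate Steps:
U = 624525 (U = 165*3785 = 624525)
f(u) = 3 + (-53 + u)/(-28 + u) (f(u) = 3 + (u - 53)/(u - 28) = 3 + (-53 + u)/(-28 + u))
(f(-21) + s(19, -40))*(U - 3682) = ((-137 + 4*(-21))/(-28 - 21) + 19)*(624525 - 3682) = ((-137 - 84)/(-49) + 19)*620843 = (-1/49*(-221) + 19)*620843 = (221/49 + 19)*620843 = (1152/49)*620843 = 715211136/49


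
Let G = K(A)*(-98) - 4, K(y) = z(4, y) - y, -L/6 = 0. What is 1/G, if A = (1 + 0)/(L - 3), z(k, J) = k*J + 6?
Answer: -1/494 ≈ -0.0020243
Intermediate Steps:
z(k, J) = 6 + J*k (z(k, J) = J*k + 6 = 6 + J*k)
L = 0 (L = -6*0 = 0)
A = -1/3 (A = (1 + 0)/(0 - 3) = 1/(-3) = 1*(-1/3) = -1/3 ≈ -0.33333)
K(y) = 6 + 3*y (K(y) = (6 + y*4) - y = (6 + 4*y) - y = 6 + 3*y)
G = -494 (G = (6 + 3*(-1/3))*(-98) - 4 = (6 - 1)*(-98) - 4 = 5*(-98) - 4 = -490 - 4 = -494)
1/G = 1/(-494) = -1/494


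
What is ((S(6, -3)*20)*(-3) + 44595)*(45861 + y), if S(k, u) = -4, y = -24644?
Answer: 951264195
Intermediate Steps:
((S(6, -3)*20)*(-3) + 44595)*(45861 + y) = (-4*20*(-3) + 44595)*(45861 - 24644) = (-80*(-3) + 44595)*21217 = (240 + 44595)*21217 = 44835*21217 = 951264195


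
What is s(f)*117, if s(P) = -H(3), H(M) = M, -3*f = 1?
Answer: -351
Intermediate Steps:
f = -⅓ (f = -⅓*1 = -⅓ ≈ -0.33333)
s(P) = -3 (s(P) = -1*3 = -3)
s(f)*117 = -3*117 = -351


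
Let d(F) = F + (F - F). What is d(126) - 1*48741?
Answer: -48615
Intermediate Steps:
d(F) = F (d(F) = F + 0 = F)
d(126) - 1*48741 = 126 - 1*48741 = 126 - 48741 = -48615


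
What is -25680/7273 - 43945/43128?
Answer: -1427139025/313669944 ≈ -4.5498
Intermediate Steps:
-25680/7273 - 43945/43128 = -1427139025/313669944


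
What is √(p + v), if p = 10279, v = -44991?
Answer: 2*I*√8678 ≈ 186.31*I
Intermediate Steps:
√(p + v) = √(10279 - 44991) = √(-34712) = 2*I*√8678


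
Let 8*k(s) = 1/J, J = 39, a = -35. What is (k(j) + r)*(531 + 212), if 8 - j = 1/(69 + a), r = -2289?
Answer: -530626081/312 ≈ -1.7007e+6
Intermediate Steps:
j = 271/34 (j = 8 - 1/(69 - 35) = 8 - 1/34 = 271/34 ≈ 7.9706)
k(s) = 1/312 (k(s) = (⅛)/39 = (⅛)*(1/39) = 1/312)
(k(j) + r)*(531 + 212) = (1/312 - 2289)*(531 + 212) = -714167/312*743 = -530626081/312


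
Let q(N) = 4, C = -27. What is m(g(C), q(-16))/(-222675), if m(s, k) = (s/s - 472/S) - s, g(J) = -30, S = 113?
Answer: -3031/25162275 ≈ -0.00012046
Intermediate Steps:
m(s, k) = -359/113 - s (m(s, k) = (s/s - 472/113) - s = (1 - 472*1/113) - s = (1 - 472/113) - s = -359/113 - s)
m(g(C), q(-16))/(-222675) = (-359/113 - 1*(-30))/(-222675) = (-359/113 + 30)*(-1/222675) = (3031/113)*(-1/222675) = -3031/25162275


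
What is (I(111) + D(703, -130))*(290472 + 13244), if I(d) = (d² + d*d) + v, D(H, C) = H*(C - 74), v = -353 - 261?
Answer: -36258830944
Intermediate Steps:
v = -614
D(H, C) = H*(-74 + C)
I(d) = -614 + 2*d² (I(d) = (d² + d*d) - 614 = (d² + d²) - 614 = 2*d² - 614 = -614 + 2*d²)
(I(111) + D(703, -130))*(290472 + 13244) = ((-614 + 2*111²) + 703*(-74 - 130))*(290472 + 13244) = ((-614 + 2*12321) + 703*(-204))*303716 = ((-614 + 24642) - 143412)*303716 = (24028 - 143412)*303716 = -119384*303716 = -36258830944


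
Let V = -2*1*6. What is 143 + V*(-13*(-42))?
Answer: -6409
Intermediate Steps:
V = -12 (V = -2*6 = -12)
143 + V*(-13*(-42)) = 143 - (-156)*(-42) = 143 - 12*546 = 143 - 6552 = -6409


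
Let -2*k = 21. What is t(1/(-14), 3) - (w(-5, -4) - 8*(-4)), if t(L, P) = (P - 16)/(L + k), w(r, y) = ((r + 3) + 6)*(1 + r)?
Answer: -1093/74 ≈ -14.770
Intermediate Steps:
k = -21/2 (k = -½*21 = -21/2 ≈ -10.500)
w(r, y) = (1 + r)*(9 + r) (w(r, y) = ((3 + r) + 6)*(1 + r) = (9 + r)*(1 + r) = (1 + r)*(9 + r))
t(L, P) = (-16 + P)/(-21/2 + L) (t(L, P) = (P - 16)/(L - 21/2) = (-16 + P)/(-21/2 + L))
t(1/(-14), 3) - (w(-5, -4) - 8*(-4)) = 2*(-16 + 3)/(-21 + 2/(-14)) - ((9 + (-5)² + 10*(-5)) - 8*(-4)) = 2*(-13)/(-21 + 2*(-1/14)) - ((9 + 25 - 50) + 32) = 2*(-13)/(-21 - ⅐) - (-16 + 32) = 2*(-13)/(-148/7) - 1*16 = 2*(-7/148)*(-13) - 16 = 91/74 - 16 = -1093/74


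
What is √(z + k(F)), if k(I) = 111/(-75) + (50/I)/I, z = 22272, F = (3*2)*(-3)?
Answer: √180392462/90 ≈ 149.23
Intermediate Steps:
F = -18 (F = 6*(-3) = -18)
k(I) = -37/25 + 50/I² (k(I) = 111*(-1/75) + 50/I² = -37/25 + 50/I²)
√(z + k(F)) = √(22272 + (-37/25 + 50/(-18)²)) = √(22272 + (-37/25 + 50*(1/324))) = √(22272 + (-37/25 + 25/162)) = √(22272 - 5369/4050) = √(90196231/4050) = √180392462/90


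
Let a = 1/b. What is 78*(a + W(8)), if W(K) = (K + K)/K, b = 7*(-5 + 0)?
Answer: 5382/35 ≈ 153.77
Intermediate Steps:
b = -35 (b = 7*(-5) = -35)
W(K) = 2 (W(K) = (2*K)/K = 2)
a = -1/35 (a = 1/(-35) = -1/35 ≈ -0.028571)
78*(a + W(8)) = 78*(-1/35 + 2) = 78*(69/35) = 5382/35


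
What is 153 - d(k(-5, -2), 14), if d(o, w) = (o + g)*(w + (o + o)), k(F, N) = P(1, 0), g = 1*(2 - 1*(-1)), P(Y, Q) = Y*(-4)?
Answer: 159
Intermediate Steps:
P(Y, Q) = -4*Y
g = 3 (g = 1*(2 + 1) = 1*3 = 3)
k(F, N) = -4 (k(F, N) = -4*1 = -4)
d(o, w) = (3 + o)*(w + 2*o) (d(o, w) = (o + 3)*(w + (o + o)) = (3 + o)*(w + 2*o))
153 - d(k(-5, -2), 14) = 153 - (2*(-4)² + 3*14 + 6*(-4) - 4*14) = 153 - (2*16 + 42 - 24 - 56) = 153 - (32 + 42 - 24 - 56) = 153 - 1*(-6) = 153 + 6 = 159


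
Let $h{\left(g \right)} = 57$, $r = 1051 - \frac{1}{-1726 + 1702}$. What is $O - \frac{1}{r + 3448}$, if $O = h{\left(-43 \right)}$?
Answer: $\frac{6154665}{107977} \approx 57.0$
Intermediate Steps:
$r = \frac{25225}{24}$ ($r = 1051 - \frac{1}{-24} = 1051 - - \frac{1}{24} = 1051 + \frac{1}{24} = \frac{25225}{24} \approx 1051.0$)
$O = 57$
$O - \frac{1}{r + 3448} = 57 - \frac{1}{\frac{25225}{24} + 3448} = 57 - \frac{1}{\frac{107977}{24}} = 57 - \frac{24}{107977} = \frac{6154665}{107977}$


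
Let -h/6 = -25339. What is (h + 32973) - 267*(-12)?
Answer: 188211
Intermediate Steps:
h = 152034 (h = -6*(-25339) = 152034)
(h + 32973) - 267*(-12) = (152034 + 32973) - 267*(-12) = 185007 + 3204 = 188211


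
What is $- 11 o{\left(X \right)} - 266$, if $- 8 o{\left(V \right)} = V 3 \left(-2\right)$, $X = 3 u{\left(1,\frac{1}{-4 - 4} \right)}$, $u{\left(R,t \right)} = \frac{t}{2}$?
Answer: $- \frac{16925}{64} \approx -264.45$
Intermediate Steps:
$u{\left(R,t \right)} = \frac{t}{2}$ ($u{\left(R,t \right)} = t \frac{1}{2} = \frac{t}{2}$)
$X = - \frac{3}{16}$ ($X = 3 \frac{1}{2 \left(-4 - 4\right)} = 3 \frac{1}{2 \left(-8\right)} = 3 \cdot \frac{1}{2} \left(- \frac{1}{8}\right) = 3 \left(- \frac{1}{16}\right) = - \frac{3}{16} \approx -0.1875$)
$o{\left(V \right)} = \frac{3 V}{4}$ ($o{\left(V \right)} = - \frac{V 3 \left(-2\right)}{8} = - \frac{3 V \left(-2\right)}{8} = - \frac{\left(-6\right) V}{8} = \frac{3 V}{4}$)
$- 11 o{\left(X \right)} - 266 = - 11 \cdot \frac{3}{4} \left(- \frac{3}{16}\right) - 266 = \left(-11\right) \left(- \frac{9}{64}\right) - 266 = \frac{99}{64} - 266 = - \frac{16925}{64}$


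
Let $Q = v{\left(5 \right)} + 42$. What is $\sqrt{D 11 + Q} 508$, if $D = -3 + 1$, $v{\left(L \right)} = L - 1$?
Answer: $1016 \sqrt{6} \approx 2488.7$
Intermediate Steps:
$v{\left(L \right)} = -1 + L$
$D = -2$
$Q = 46$ ($Q = \left(-1 + 5\right) + 42 = 4 + 42 = 46$)
$\sqrt{D 11 + Q} 508 = \sqrt{\left(-2\right) 11 + 46} \cdot 508 = \sqrt{-22 + 46} \cdot 508 = \sqrt{24} \cdot 508 = 2 \sqrt{6} \cdot 508 = 1016 \sqrt{6}$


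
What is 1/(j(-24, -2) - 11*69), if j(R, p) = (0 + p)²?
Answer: -1/755 ≈ -0.0013245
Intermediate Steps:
j(R, p) = p²
1/(j(-24, -2) - 11*69) = 1/((-2)² - 11*69) = 1/(4 - 759) = 1/(-755) = -1/755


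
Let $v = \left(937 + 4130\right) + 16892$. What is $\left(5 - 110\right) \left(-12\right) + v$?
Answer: $23219$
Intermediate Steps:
$v = 21959$ ($v = 5067 + 16892 = 21959$)
$\left(5 - 110\right) \left(-12\right) + v = \left(5 - 110\right) \left(-12\right) + 21959 = \left(-105\right) \left(-12\right) + 21959 = 1260 + 21959 = 23219$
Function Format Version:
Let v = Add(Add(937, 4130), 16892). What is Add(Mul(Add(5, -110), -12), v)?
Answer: 23219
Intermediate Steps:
v = 21959 (v = Add(5067, 16892) = 21959)
Add(Mul(Add(5, -110), -12), v) = Add(Mul(Add(5, -110), -12), 21959) = Add(Mul(-105, -12), 21959) = Add(1260, 21959) = 23219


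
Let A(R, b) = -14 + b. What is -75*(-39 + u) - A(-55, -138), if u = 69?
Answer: -2098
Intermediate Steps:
-75*(-39 + u) - A(-55, -138) = -75*(-39 + 69) - (-14 - 138) = -75*30 - 1*(-152) = -2250 + 152 = -2098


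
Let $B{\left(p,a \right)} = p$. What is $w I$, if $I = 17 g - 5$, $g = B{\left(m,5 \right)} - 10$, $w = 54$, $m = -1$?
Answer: $-10368$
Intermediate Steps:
$g = -11$ ($g = -1 - 10 = -11$)
$I = -192$ ($I = 17 \left(-11\right) - 5 = -187 - 5 = -192$)
$w I = 54 \left(-192\right) = -10368$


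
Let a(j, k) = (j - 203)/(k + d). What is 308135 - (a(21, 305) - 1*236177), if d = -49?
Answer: 69672027/128 ≈ 5.4431e+5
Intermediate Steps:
a(j, k) = (-203 + j)/(-49 + k) (a(j, k) = (j - 203)/(k - 49) = (-203 + j)/(-49 + k))
308135 - (a(21, 305) - 1*236177) = 308135 - ((-203 + 21)/(-49 + 305) - 1*236177) = 308135 - (-182/256 - 236177) = 308135 - ((1/256)*(-182) - 236177) = 308135 - (-91/128 - 236177) = 308135 - 1*(-30230747/128) = 308135 + 30230747/128 = 69672027/128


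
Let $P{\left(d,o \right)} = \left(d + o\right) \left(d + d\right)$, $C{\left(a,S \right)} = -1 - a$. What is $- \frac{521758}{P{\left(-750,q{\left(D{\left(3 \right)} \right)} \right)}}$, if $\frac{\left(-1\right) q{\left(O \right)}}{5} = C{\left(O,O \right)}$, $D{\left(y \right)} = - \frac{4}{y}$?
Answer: $- \frac{260879}{563750} \approx -0.46276$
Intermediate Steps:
$q{\left(O \right)} = 5 + 5 O$ ($q{\left(O \right)} = - 5 \left(-1 - O\right) = 5 + 5 O$)
$P{\left(d,o \right)} = 2 d \left(d + o\right)$ ($P{\left(d,o \right)} = \left(d + o\right) 2 d = 2 d \left(d + o\right)$)
$- \frac{521758}{P{\left(-750,q{\left(D{\left(3 \right)} \right)} \right)}} = - \frac{521758}{2 \left(-750\right) \left(-750 + \left(5 + 5 \left(- \frac{4}{3}\right)\right)\right)} = - \frac{521758}{2 \left(-750\right) \left(-750 + \left(5 - \frac{20}{3}\right)\right)} = - \frac{521758}{2 \left(-750\right) \left(-750 - \frac{5}{3}\right)} = - \frac{521758}{2 \left(-750\right) \left(- \frac{2255}{3}\right)} = - \frac{521758}{1127500} = \left(-521758\right) \frac{1}{1127500} = - \frac{260879}{563750}$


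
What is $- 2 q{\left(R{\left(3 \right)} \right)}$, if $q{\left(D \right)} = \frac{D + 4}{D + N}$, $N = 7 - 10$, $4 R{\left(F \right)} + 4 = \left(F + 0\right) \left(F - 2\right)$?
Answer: $\frac{30}{13} \approx 2.3077$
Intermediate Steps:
$R{\left(F \right)} = -1 + \frac{F \left(-2 + F\right)}{4}$ ($R{\left(F \right)} = -1 + \frac{\left(F + 0\right) \left(F - 2\right)}{4} = -1 + \frac{F \left(-2 + F\right)}{4}$)
$N = -3$ ($N = 7 - 10 = -3$)
$q{\left(D \right)} = \frac{4 + D}{-3 + D}$ ($q{\left(D \right)} = \frac{D + 4}{D - 3} = \frac{4 + D}{-3 + D}$)
$- 2 q{\left(R{\left(3 \right)} \right)} = - 2 \frac{4 - \left(\frac{5}{2} - \frac{9}{4}\right)}{-3 - \left(\frac{5}{2} - \frac{9}{4}\right)} = - 2 \frac{4 - \frac{1}{4}}{-3 - \frac{1}{4}} = - 2 \frac{1}{- \frac{13}{4}} \cdot \frac{15}{4} = - 2 \left(\left(- \frac{4}{13}\right) \frac{15}{4}\right) = \left(-2\right) \left(- \frac{15}{13}\right) = \frac{30}{13}$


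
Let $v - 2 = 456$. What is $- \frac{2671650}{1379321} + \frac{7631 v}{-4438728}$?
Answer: $- \frac{8339725898779}{3061215371844} \approx -2.7243$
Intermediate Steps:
$v = 458$ ($v = 2 + 456 = 458$)
$- \frac{2671650}{1379321} + \frac{7631 v}{-4438728} = - \frac{2671650}{1379321} + \frac{7631 \cdot 458}{-4438728} = \left(-2671650\right) \frac{1}{1379321} + 3494998 \left(- \frac{1}{4438728}\right) = - \frac{2671650}{1379321} - \frac{1747499}{2219364} = - \frac{8339725898779}{3061215371844}$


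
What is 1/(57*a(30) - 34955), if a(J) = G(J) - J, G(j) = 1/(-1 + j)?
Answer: -29/1063228 ≈ -2.7275e-5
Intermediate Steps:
a(J) = 1/(-1 + J) - J
1/(57*a(30) - 34955) = 1/(57*((1 - 1*30*(-1 + 30))/(-1 + 30)) - 34955) = 1/(57*((1 - 1*30*29)/29) - 34955) = 1/(57*((1 - 870)/29) - 34955) = 1/(57*((1/29)*(-869)) - 34955) = 1/(57*(-869/29) - 34955) = 1/(-49533/29 - 34955) = 1/(-1063228/29) = -29/1063228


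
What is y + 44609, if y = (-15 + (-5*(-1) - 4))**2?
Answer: 44805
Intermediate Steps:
y = 196 (y = (-15 + (5 - 4))**2 = (-15 + 1)**2 = (-14)**2 = 196)
y + 44609 = 196 + 44609 = 44805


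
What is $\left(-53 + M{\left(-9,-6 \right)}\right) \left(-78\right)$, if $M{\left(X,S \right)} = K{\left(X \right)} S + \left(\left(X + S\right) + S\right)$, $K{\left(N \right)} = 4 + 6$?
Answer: $10452$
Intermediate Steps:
$K{\left(N \right)} = 10$
$M{\left(X,S \right)} = X + 12 S$ ($M{\left(X,S \right)} = 10 S + \left(\left(X + S\right) + S\right) = 10 S + \left(\left(S + X\right) + S\right) = 10 S + \left(X + 2 S\right) = X + 12 S$)
$\left(-53 + M{\left(-9,-6 \right)}\right) \left(-78\right) = \left(-53 + \left(-9 + 12 \left(-6\right)\right)\right) \left(-78\right) = \left(-53 - 81\right) \left(-78\right) = \left(-134\right) \left(-78\right) = 10452$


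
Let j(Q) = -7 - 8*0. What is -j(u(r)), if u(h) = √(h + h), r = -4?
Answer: 7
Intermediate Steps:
u(h) = √2*√h (u(h) = √(2*h) = √2*√h)
j(Q) = -7 (j(Q) = -7 + 0 = -7)
-j(u(r)) = -1*(-7) = 7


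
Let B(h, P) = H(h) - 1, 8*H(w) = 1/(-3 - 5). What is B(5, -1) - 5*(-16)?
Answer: 5055/64 ≈ 78.984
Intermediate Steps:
H(w) = -1/64 (H(w) = 1/(8*(-3 - 5)) = (1/8)/(-8) = (1/8)*(-1/8) = -1/64)
B(h, P) = -65/64 (B(h, P) = -1/64 - 1 = -65/64)
B(5, -1) - 5*(-16) = -65/64 - 5*(-16) = -65/64 + 80 = 5055/64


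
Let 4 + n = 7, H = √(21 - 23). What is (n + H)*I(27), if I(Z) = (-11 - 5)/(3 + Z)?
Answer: -8/5 - 8*I*√2/15 ≈ -1.6 - 0.75425*I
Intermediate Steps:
H = I*√2 (H = √(-2) = I*√2 ≈ 1.4142*I)
n = 3 (n = -4 + 7 = 3)
I(Z) = -16/(3 + Z)
(n + H)*I(27) = (3 + I*√2)*(-16/(3 + 27)) = (3 + I*√2)*(-16/30) = (3 + I*√2)*(-16*1/30) = (3 + I*√2)*(-8/15) = -8/5 - 8*I*√2/15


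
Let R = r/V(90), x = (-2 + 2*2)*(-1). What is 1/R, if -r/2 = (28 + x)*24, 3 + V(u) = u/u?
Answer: 1/624 ≈ 0.0016026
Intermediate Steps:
V(u) = -2 (V(u) = -3 + u/u = -3 + 1 = -2)
x = -2 (x = (-2 + 4)*(-1) = 2*(-1) = -2)
r = -1248 (r = -2*(28 - 2)*24 = -52*24 = -2*624 = -1248)
R = 624 (R = -1248/(-2) = -1248*(-½) = 624)
1/R = 1/624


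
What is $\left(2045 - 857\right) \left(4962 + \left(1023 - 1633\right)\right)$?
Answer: $5170176$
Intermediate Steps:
$\left(2045 - 857\right) \left(4962 + \left(1023 - 1633\right)\right) = 1188 \left(4962 - 610\right) = 1188 \cdot 4352 = 5170176$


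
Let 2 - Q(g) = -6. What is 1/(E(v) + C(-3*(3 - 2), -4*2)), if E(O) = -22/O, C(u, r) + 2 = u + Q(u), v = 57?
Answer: 57/149 ≈ 0.38255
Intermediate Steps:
Q(g) = 8 (Q(g) = 2 - 1*(-6) = 2 + 6 = 8)
C(u, r) = 6 + u (C(u, r) = -2 + (u + 8) = -2 + (8 + u) = 6 + u)
1/(E(v) + C(-3*(3 - 2), -4*2)) = 1/(-22/57 + (6 - 3*(3 - 2))) = 1/(-22*1/57 + (6 - 3*1)) = 1/(-22/57 + (6 - 3)) = 1/(-22/57 + 3) = 1/(149/57) = 57/149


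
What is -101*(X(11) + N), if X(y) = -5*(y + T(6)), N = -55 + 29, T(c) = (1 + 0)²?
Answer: 8686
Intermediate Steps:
T(c) = 1 (T(c) = 1² = 1)
N = -26
X(y) = -5 - 5*y (X(y) = -5*(y + 1) = -5*(1 + y) = -5 - 5*y)
-101*(X(11) + N) = -101*((-5 - 5*11) - 26) = -101*((-5 - 55) - 26) = -101*(-60 - 26) = -101*(-86) = 8686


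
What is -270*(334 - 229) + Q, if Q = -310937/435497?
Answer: -12346650887/435497 ≈ -28351.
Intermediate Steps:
Q = -310937/435497 (Q = -310937*1/435497 = -310937/435497 ≈ -0.71398)
-270*(334 - 229) + Q = -270*(334 - 229) - 310937/435497 = -270*105 - 310937/435497 = -28350 - 310937/435497 = -12346650887/435497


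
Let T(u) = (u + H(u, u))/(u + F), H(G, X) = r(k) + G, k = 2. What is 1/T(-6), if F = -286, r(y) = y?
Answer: 146/5 ≈ 29.200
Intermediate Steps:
H(G, X) = 2 + G
T(u) = (2 + 2*u)/(-286 + u) (T(u) = (u + (2 + u))/(u - 286) = (2 + 2*u)/(-286 + u))
1/T(-6) = 1/(2*(1 - 6)/(-286 - 6)) = 1/(2*(-5)/(-292)) = 1/(2*(-1/292)*(-5)) = 1/(5/146) = 146/5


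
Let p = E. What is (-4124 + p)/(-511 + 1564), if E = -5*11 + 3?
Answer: -464/117 ≈ -3.9658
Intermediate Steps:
E = -52 (E = -55 + 3 = -52)
p = -52
(-4124 + p)/(-511 + 1564) = (-4124 - 52)/(-511 + 1564) = -4176/1053 = -4176*1/1053 = -464/117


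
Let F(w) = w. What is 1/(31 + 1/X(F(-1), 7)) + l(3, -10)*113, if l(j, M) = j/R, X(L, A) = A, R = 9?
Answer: 24655/654 ≈ 37.699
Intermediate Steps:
l(j, M) = j/9
1/(31 + 1/X(F(-1), 7)) + l(3, -10)*113 = 1/(31 + 1/7) + ((⅑)*3)*113 = 1/(31 + ⅐) + (⅓)*113 = 1/(218/7) + 113/3 = 7/218 + 113/3 = 24655/654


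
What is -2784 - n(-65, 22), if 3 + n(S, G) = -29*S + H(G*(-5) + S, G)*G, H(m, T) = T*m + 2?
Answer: 79990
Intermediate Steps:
H(m, T) = 2 + T*m
n(S, G) = -3 - 29*S + G*(2 + G*(S - 5*G)) (n(S, G) = -3 + (-29*S + (2 + G*(G*(-5) + S))*G) = -3 + (-29*S + (2 + G*(-5*G + S))*G) = -3 + (-29*S + (2 + G*(S - 5*G))*G) = -3 + (-29*S + G*(2 + G*(S - 5*G))) = -3 - 29*S + G*(2 + G*(S - 5*G)))
-2784 - n(-65, 22) = -2784 - (-3 - 29*(-65) - 1*22*(-2 + 22*(-1*(-65) + 5*22))) = -2784 - (-3 + 1885 - 1*22*(-2 + 22*(65 + 110))) = -2784 - (-3 + 1885 - 1*22*(-2 + 22*175)) = -2784 - (-3 + 1885 - 1*22*(-2 + 3850)) = -2784 - (-3 + 1885 - 1*22*3848) = -2784 - (-3 + 1885 - 84656) = -2784 - 1*(-82774) = -2784 + 82774 = 79990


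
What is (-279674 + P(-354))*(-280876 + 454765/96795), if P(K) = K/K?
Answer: 1520690482957363/19359 ≈ 7.8552e+10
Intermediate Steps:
P(K) = 1
(-279674 + P(-354))*(-280876 + 454765/96795) = (-279674 + 1)*(-280876 + 454765/96795) = -279673*(-280876 + 454765*(1/96795)) = -279673*(-280876 + 90953/19359) = -279673*(-5437387531/19359) = 1520690482957363/19359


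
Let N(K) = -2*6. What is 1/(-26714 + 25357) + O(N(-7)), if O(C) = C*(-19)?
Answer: 309395/1357 ≈ 228.00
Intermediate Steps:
N(K) = -12
O(C) = -19*C
1/(-26714 + 25357) + O(N(-7)) = 1/(-26714 + 25357) - 19*(-12) = 1/(-1357) + 228 = -1/1357 + 228 = 309395/1357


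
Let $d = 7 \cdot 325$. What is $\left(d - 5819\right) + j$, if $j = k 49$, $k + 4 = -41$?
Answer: $-5749$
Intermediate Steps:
$k = -45$ ($k = -4 - 41 = -45$)
$d = 2275$
$j = -2205$ ($j = \left(-45\right) 49 = -2205$)
$\left(d - 5819\right) + j = \left(2275 - 5819\right) - 2205 = -3544 - 2205 = -5749$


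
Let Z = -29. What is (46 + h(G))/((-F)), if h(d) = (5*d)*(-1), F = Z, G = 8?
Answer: 6/29 ≈ 0.20690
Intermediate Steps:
F = -29
h(d) = -5*d
(46 + h(G))/((-F)) = (46 - 5*8)/((-1*(-29))) = (46 - 40)/29 = (1/29)*6 = 6/29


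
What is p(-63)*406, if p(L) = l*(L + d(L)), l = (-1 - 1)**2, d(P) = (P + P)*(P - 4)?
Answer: 13607496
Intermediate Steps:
d(P) = 2*P*(-4 + P) (d(P) = (2*P)*(-4 + P) = 2*P*(-4 + P))
l = 4 (l = (-2)**2 = 4)
p(L) = 4*L + 8*L*(-4 + L) (p(L) = 4*(L + 2*L*(-4 + L)) = 4*L + 8*L*(-4 + L))
p(-63)*406 = (4*(-63)*(-7 + 2*(-63)))*406 = (4*(-63)*(-7 - 126))*406 = (4*(-63)*(-133))*406 = 33516*406 = 13607496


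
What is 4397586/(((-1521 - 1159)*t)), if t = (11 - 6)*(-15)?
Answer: 732931/33500 ≈ 21.879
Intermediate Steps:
t = -75 (t = 5*(-15) = -75)
4397586/(((-1521 - 1159)*t)) = 4397586/(((-1521 - 1159)*(-75))) = 4397586/((-2680*(-75))) = 4397586/201000 = 4397586*(1/201000) = 732931/33500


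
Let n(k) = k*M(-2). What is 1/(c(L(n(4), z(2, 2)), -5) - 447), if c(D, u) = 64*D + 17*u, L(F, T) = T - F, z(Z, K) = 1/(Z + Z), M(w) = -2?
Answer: -¼ ≈ -0.25000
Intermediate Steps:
z(Z, K) = 1/(2*Z)
n(k) = -2*k (n(k) = k*(-2) = -2*k)
c(D, u) = 17*u + 64*D
1/(c(L(n(4), z(2, 2)), -5) - 447) = 1/((17*(-5) + 64*((½)/2 - (-2)*4)) - 447) = 1/((-85 + 64*((½)*(½) - 1*(-8))) - 447) = 1/((-85 + 64*(¼ + 8)) - 447) = 1/((-85 + 64*(33/4)) - 447) = 1/((-85 + 528) - 447) = 1/(443 - 447) = 1/(-4) = -¼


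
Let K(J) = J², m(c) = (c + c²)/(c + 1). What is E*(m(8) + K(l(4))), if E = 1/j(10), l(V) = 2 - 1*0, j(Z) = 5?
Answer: 12/5 ≈ 2.4000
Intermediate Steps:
l(V) = 2 (l(V) = 2 + 0 = 2)
m(c) = (c + c²)/(1 + c)
E = ⅕ (E = 1/5 = ⅕ ≈ 0.20000)
E*(m(8) + K(l(4))) = (8 + 2²)/5 = (8 + 4)/5 = (⅕)*12 = 12/5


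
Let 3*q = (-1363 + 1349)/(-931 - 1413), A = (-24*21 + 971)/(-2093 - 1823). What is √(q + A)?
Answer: I*√86837192310/860541 ≈ 0.34244*I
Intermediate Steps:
A = -467/3916 (A = (-504 + 971)/(-3916) = 467*(-1/3916) = -467/3916 ≈ -0.11925)
q = 7/3516 (q = ((-1363 + 1349)/(-931 - 1413))/3 = (-14/(-2344))/3 = (-14*(-1/2344))/3 = (⅓)*(7/1172) = 7/3516 ≈ 0.0019909)
√(q + A) = √(7/3516 - 467/3916) = √(-100910/860541) = I*√86837192310/860541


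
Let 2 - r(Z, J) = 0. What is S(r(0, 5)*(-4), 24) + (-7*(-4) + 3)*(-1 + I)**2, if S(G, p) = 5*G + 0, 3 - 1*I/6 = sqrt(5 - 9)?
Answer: 4455 - 12648*I ≈ 4455.0 - 12648.0*I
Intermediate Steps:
r(Z, J) = 2 (r(Z, J) = 2 - 1*0 = 2 + 0 = 2)
I = 18 - 12*I (I = 18 - 6*sqrt(5 - 9) = 18 - 12*I ≈ 18.0 - 12.0*I)
S(G, p) = 5*G
S(r(0, 5)*(-4), 24) + (-7*(-4) + 3)*(-1 + I)**2 = 5*(2*(-4)) + (-7*(-4) + 3)*(-1 + (18 - 12*I))**2 = 5*(-8) + (28 + 3)*(17 - 12*I)**2 = -40 + 31*(17 - 12*I)**2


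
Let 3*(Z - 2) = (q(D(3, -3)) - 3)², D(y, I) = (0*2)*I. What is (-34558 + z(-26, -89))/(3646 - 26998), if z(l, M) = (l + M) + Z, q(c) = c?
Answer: 2889/1946 ≈ 1.4846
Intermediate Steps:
D(y, I) = 0 (D(y, I) = 0*I = 0)
Z = 5 (Z = 2 + (0 - 3)²/3 = 2 + (⅓)*(-3)² = 2 + (⅓)*9 = 2 + 3 = 5)
z(l, M) = 5 + M + l (z(l, M) = (l + M) + 5 = (M + l) + 5 = 5 + M + l)
(-34558 + z(-26, -89))/(3646 - 26998) = (-34558 + (5 - 89 - 26))/(3646 - 26998) = (-34558 - 110)/(-23352) = -34668*(-1/23352) = 2889/1946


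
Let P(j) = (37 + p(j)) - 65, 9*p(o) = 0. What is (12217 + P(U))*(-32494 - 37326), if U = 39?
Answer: -851035980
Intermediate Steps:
p(o) = 0 (p(o) = (1/9)*0 = 0)
P(j) = -28 (P(j) = (37 + 0) - 65 = 37 - 65 = -28)
(12217 + P(U))*(-32494 - 37326) = (12217 - 28)*(-32494 - 37326) = 12189*(-69820) = -851035980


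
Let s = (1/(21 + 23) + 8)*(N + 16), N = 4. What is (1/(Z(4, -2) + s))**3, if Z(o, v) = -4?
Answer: 1331/5097328361 ≈ 2.6112e-7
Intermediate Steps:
s = 1765/11 (s = (1/(21 + 23) + 8)*(4 + 16) = (1/44 + 8)*20 = (353/44)*20 = 1765/11 ≈ 160.45)
(1/(Z(4, -2) + s))**3 = (1/(-4 + 1765/11))**3 = (1/(1721/11))**3 = (11/1721)**3 = 1331/5097328361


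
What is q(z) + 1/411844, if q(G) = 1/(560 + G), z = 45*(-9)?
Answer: 411999/63835820 ≈ 0.0064540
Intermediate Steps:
z = -405
q(z) + 1/411844 = 1/(560 - 405) + 1/411844 = 1/155 + 1/411844 = 411999/63835820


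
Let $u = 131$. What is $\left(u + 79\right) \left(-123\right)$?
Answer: $-25830$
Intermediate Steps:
$\left(u + 79\right) \left(-123\right) = \left(131 + 79\right) \left(-123\right) = 210 \left(-123\right) = -25830$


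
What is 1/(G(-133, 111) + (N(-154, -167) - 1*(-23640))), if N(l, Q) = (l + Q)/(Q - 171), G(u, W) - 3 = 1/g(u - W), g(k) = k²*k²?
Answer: 599026465024/14163351610477609 ≈ 4.2294e-5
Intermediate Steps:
g(k) = k⁴
G(u, W) = 3 + (u - W)⁻⁴ (G(u, W) = 3 + 1/((u - W)⁴) = 3 + (u - W)⁻⁴)
N(l, Q) = (Q + l)/(-171 + Q)
1/(G(-133, 111) + (N(-154, -167) - 1*(-23640))) = 1/((3 + (111 - 1*(-133))⁻⁴) + ((-167 - 154)/(-171 - 167) - 1*(-23640))) = 1/((3 + (111 + 133)⁻⁴) + (-321/(-338) + 23640)) = 1/((3 + 244⁻⁴) + (-1/338*(-321) + 23640)) = 1/((3 + 1/3544535296) + (321/338 + 23640)) = 1/(10633605889/3544535296 + 7990641/338) = 1/(14163351610477609/599026465024) = 599026465024/14163351610477609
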